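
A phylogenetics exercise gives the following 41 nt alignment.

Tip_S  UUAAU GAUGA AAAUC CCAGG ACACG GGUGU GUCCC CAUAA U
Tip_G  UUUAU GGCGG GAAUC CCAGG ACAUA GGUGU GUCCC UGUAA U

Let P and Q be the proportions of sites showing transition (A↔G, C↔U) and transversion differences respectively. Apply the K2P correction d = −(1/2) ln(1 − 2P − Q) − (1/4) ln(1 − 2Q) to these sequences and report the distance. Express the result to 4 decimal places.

0.2803

Differing sites — 3:A/U (Tv); 7:A/G (Ti); 8:U/C (Ti); 10:A/G (Ti); 11:A/G (Ti); 24:C/U (Ti); 25:G/A (Ti); 36:C/U (Ti); 37:A/G (Ti).
Of the 9 differences, 8 transitions and 1 transversion over 41 sites: P = 8/41 = 0.195122, Q = 1/41 = 0.024390.
d = −0.5·ln(0.585366) − 0.25·ln(0.951220) = −0.5·(-0.535518) − 0.25·(-0.050010) = 0.2803.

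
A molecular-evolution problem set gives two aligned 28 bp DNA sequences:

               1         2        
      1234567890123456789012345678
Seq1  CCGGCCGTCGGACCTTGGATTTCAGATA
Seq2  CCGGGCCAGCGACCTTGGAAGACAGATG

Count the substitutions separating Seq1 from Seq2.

9

Mismatches occur at site 5 (C↔G), site 7 (G↔C), site 8 (T↔A), site 9 (C↔G), site 10 (G↔C), site 20 (T↔A), site 21 (T↔G), site 22 (T↔A), site 28 (A↔G).
That gives 9 mismatches out of 28 aligned sites, so the Hamming distance is 9.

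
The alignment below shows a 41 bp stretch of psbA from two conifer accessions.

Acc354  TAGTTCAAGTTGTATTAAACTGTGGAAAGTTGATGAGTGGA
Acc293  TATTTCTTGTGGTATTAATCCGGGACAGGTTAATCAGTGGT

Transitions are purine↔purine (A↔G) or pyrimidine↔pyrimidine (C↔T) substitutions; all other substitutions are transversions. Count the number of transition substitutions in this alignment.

4

Mismatches occur at site 3 (G/T, transversion), site 7 (A/T, transversion), site 8 (A/T, transversion), site 11 (T/G, transversion), site 19 (A/T, transversion), site 21 (T/C, transition), site 23 (T/G, transversion), site 25 (G/A, transition), site 26 (A/C, transversion), site 28 (A/G, transition), site 32 (G/A, transition), site 35 (G/C, transversion), site 41 (A/T, transversion).
Of the 13 differences, 4 transitions and 9 transversions, so the answer is 4.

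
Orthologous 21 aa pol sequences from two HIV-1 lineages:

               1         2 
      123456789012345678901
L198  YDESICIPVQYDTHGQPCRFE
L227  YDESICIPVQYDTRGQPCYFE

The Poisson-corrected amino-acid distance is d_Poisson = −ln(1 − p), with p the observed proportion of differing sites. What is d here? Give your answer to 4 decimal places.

0.1001

The sequences differ at positions 14 (H/R), 19 (R/Y).
p = 2/21 = 0.095238.
d = −ln(1 − 0.095238) = −ln(0.904762) = 0.1001.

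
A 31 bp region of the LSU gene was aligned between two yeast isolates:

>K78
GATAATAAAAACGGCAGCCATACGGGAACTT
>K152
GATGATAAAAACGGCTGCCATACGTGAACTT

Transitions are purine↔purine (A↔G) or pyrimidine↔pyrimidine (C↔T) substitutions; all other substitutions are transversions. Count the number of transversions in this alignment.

2

Mismatches occur at site 4 (A↔G, transition), site 16 (A↔T, transversion), site 25 (G↔T, transversion).
Of the 3 differences, 1 transition and 2 transversions, so the answer is 2.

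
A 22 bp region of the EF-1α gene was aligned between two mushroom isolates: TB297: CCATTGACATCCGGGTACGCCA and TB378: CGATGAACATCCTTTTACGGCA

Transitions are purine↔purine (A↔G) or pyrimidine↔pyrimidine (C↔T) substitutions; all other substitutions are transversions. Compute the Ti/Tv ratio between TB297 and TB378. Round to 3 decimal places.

0.167

Mismatches occur at site 2 (C↔G, transversion), site 5 (T↔G, transversion), site 6 (G↔A, transition), site 13 (G↔T, transversion), site 14 (G↔T, transversion), site 15 (G↔T, transversion), site 20 (C↔G, transversion).
Of the 7 differences, 1 transition and 6 transversions, so Ti/Tv = 1/6 = 0.167.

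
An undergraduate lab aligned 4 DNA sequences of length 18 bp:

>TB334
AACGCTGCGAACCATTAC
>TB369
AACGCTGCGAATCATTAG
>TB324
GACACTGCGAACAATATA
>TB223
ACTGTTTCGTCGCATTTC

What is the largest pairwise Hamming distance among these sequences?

12

Pairwise Hamming distances:
  TB334 vs TB369: 2
  TB334 vs TB324: 6
  TB334 vs TB223: 8
  TB369 vs TB324: 7
  TB369 vs TB223: 9
  TB324 vs TB223: 12
The largest is 12, between TB324 and TB223.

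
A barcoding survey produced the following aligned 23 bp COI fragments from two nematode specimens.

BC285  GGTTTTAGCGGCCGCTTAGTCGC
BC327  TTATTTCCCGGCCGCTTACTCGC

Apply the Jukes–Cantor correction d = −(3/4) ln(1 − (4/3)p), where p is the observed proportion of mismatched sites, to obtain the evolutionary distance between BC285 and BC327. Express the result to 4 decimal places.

The sequences differ at positions 1 (G/T), 2 (G/T), 3 (T/A), 7 (A/C), 8 (G/C), 19 (G/C).
p = 6/23 = 0.260870.
d = −0.75 · ln(1 − (4/3)·0.260870) = −0.75 · ln(0.652173) = −0.75 · (-0.427445) = 0.3206.

0.3206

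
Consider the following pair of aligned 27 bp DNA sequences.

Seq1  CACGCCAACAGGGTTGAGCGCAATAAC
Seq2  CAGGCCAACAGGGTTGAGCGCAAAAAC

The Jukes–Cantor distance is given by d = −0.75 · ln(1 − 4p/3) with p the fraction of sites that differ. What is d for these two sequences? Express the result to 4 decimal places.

0.0780

The sequences differ at positions 3 (C/G), 24 (T/A).
p = 2/27 = 0.074074.
d = −0.75 · ln(1 − (4/3)·0.074074) = −0.75 · ln(0.901235) = −0.75 · (-0.103989) = 0.0780.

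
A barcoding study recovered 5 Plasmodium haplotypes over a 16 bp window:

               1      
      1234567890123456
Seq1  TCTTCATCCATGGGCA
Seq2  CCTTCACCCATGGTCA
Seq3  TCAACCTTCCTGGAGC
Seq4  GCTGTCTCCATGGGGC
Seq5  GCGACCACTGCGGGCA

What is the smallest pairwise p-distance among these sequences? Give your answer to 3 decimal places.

0.188

Pairwise Hamming distances:
  Seq1 vs Seq2: 3
  Seq1 vs Seq3: 8
  Seq1 vs Seq4: 6
  Seq1 vs Seq5: 8
  Seq2 vs Seq3: 10
  Seq2 vs Seq4: 8
  Seq2 vs Seq5: 9
  Seq3 vs Seq4: 7
  Seq3 vs Seq5: 10
  Seq4 vs Seq5: 9
The smallest is 3 mismatches, between Seq1 and Seq2; p = 3/16 = 0.188.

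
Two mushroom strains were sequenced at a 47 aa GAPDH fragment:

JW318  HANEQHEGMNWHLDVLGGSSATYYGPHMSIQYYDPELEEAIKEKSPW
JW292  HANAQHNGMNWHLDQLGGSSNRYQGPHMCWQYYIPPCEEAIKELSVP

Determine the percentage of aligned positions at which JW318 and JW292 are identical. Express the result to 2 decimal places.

70.21%

The sequences differ at positions 4 (E/A), 7 (E/N), 15 (V/Q), 21 (A/N), 22 (T/R), 24 (Y/Q), 29 (S/C), 30 (I/W), 34 (D/I), 36 (E/P), 37 (L/C), 44 (K/L), 46 (P/V), 47 (W/P).
33 of the 47 sites match, so the percent identity is 33/47 × 100 = 70.21%.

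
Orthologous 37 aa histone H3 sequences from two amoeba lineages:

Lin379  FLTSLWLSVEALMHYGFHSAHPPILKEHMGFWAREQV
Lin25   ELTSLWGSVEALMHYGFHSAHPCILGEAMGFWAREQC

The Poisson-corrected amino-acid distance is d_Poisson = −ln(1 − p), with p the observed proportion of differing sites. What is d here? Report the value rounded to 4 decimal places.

The sequences differ at positions 1 (F/E), 7 (L/G), 23 (P/C), 26 (K/G), 28 (H/A), 37 (V/C).
p = 6/37 = 0.162162.
d = −ln(1 − 0.162162) = −ln(0.837838) = 0.1769.

0.1769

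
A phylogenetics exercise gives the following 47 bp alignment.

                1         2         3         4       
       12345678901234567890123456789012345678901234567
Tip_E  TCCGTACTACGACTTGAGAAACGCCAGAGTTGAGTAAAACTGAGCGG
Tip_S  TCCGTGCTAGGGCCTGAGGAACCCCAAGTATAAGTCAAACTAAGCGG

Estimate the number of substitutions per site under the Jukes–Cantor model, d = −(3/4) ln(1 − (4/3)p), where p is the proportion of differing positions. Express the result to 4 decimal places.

The sequences differ at positions 6 (A/G), 10 (C/G), 12 (A/G), 14 (T/C), 19 (A/G), 23 (G/C), 27 (G/A), 28 (A/G), 29 (G/T), 30 (T/A), 32 (G/A), 36 (A/C), 42 (G/A).
p = 13/47 = 0.276596.
d = −0.75 · ln(1 − (4/3)·0.276596) = −0.75 · ln(0.631205) = −0.75 · (-0.460125) = 0.3451.

0.3451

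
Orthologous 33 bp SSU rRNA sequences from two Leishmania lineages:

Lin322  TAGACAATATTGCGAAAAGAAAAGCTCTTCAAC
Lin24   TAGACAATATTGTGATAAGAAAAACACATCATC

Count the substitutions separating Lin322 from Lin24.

6

Differing sites — 13:C/T; 16:A/T; 24:G/A; 26:T/A; 28:T/A; 32:A/T.
That gives 6 mismatches out of 33 aligned sites, so the Hamming distance is 6.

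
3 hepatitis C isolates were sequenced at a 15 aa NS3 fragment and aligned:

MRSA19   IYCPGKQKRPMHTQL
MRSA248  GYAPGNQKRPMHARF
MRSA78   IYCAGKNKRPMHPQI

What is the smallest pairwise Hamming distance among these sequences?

4

Pairwise Hamming distances:
  MRSA19 vs MRSA248: 6
  MRSA19 vs MRSA78: 4
  MRSA248 vs MRSA78: 8
The smallest is 4, between MRSA19 and MRSA78.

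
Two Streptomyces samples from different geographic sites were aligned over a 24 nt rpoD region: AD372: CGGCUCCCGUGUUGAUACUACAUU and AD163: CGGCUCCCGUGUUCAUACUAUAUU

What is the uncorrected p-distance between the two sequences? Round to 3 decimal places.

Differing sites — 14:G/C; 21:C/U.
There are 2 differences over 24 sites, so p = 2/24 = 0.083.

0.083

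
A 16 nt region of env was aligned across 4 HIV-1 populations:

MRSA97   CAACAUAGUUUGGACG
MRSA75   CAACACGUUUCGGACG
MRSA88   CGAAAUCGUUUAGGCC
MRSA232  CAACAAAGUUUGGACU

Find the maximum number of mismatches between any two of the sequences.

Pairwise Hamming distances:
  MRSA97 vs MRSA75: 4
  MRSA97 vs MRSA88: 6
  MRSA97 vs MRSA232: 2
  MRSA75 vs MRSA88: 9
  MRSA75 vs MRSA232: 5
  MRSA88 vs MRSA232: 7
The largest is 9, between MRSA75 and MRSA88.

9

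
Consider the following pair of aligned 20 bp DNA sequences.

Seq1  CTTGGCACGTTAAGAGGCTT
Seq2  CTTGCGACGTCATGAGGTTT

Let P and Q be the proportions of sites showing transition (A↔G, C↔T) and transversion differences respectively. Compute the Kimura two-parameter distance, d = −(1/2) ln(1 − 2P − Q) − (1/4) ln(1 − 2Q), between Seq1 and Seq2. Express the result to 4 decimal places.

The sequences differ at positions 5 (G/C, transversion), 6 (C/G, transversion), 11 (T/C, transition), 13 (A/T, transversion), 18 (C/T, transition).
Of the 5 differences, 2 transitions and 3 transversions over 20 sites: P = 2/20 = 0.100000, Q = 3/20 = 0.150000.
d = −0.5·ln(0.650000) − 0.25·ln(0.700000) = −0.5·(-0.430783) − 0.25·(-0.356675) = 0.3046.

0.3046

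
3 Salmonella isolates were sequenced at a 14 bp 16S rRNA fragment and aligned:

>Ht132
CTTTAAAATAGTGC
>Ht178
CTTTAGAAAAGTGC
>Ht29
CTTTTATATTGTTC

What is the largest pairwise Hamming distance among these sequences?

6

Pairwise Hamming distances:
  Ht132 vs Ht178: 2
  Ht132 vs Ht29: 4
  Ht178 vs Ht29: 6
The largest is 6, between Ht178 and Ht29.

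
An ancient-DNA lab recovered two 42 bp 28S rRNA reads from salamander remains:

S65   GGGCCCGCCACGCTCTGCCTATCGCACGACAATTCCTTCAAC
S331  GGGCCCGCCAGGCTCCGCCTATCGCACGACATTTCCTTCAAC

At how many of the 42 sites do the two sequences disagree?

3

Differing sites — 11:C/G; 16:T/C; 32:A/T.
That gives 3 mismatches out of 42 aligned sites, so the Hamming distance is 3.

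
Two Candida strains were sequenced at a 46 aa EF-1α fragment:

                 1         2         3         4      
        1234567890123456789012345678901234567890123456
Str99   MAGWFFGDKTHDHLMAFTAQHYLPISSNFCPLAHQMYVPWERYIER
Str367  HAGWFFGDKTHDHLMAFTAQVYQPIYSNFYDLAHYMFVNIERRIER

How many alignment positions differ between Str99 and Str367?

Differing sites — 1:M/H; 21:H/V; 23:L/Q; 26:S/Y; 30:C/Y; 31:P/D; 35:Q/Y; 37:Y/F; 39:P/N; 40:W/I; 43:Y/R.
That gives 11 mismatches out of 46 aligned sites, so the Hamming distance is 11.

11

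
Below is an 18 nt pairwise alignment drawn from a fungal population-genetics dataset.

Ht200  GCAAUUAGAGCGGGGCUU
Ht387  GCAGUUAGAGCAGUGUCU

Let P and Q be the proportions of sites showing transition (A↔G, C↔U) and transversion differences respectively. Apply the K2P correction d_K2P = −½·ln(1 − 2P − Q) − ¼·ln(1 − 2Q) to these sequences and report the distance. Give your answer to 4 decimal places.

Mismatches occur at site 4 (A→G, transition), site 12 (G→A, transition), site 14 (G→U, transversion), site 16 (C→U, transition), site 17 (U→C, transition).
Of the 5 differences, 4 transitions and 1 transversion over 18 sites: P = 4/18 = 0.222222, Q = 1/18 = 0.055556.
d = −0.5·ln(0.500000) − 0.25·ln(0.888888) = −0.5·(-0.693147) − 0.25·(-0.117784) = 0.3760.

0.3760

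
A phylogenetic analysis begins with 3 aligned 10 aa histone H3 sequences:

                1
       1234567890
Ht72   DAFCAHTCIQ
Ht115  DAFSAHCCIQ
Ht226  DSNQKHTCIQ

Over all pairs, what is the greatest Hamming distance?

5

Pairwise Hamming distances:
  Ht72 vs Ht115: 2
  Ht72 vs Ht226: 4
  Ht115 vs Ht226: 5
The largest is 5, between Ht115 and Ht226.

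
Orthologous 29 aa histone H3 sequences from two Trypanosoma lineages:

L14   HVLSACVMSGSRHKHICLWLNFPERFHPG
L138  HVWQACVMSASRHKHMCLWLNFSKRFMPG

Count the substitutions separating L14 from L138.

7

The sequences differ at positions 3 (L/W), 4 (S/Q), 10 (G/A), 16 (I/M), 23 (P/S), 24 (E/K), 27 (H/M).
That gives 7 mismatches out of 29 aligned sites, so the Hamming distance is 7.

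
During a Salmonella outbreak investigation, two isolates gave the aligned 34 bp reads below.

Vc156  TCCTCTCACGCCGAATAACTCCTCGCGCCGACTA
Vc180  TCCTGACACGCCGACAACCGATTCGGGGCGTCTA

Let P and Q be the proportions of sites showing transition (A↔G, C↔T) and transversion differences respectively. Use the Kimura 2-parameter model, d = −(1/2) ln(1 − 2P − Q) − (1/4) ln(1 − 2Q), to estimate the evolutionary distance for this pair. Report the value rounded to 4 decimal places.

Differing sites — 5:C/G (Tv); 6:T/A (Tv); 15:A/C (Tv); 16:T/A (Tv); 18:A/C (Tv); 20:T/G (Tv); 21:C/A (Tv); 22:C/T (Ti); 26:C/G (Tv); 28:C/G (Tv); 31:A/T (Tv).
Of the 11 differences, 1 transition and 10 transversions over 34 sites: P = 1/34 = 0.029412, Q = 10/34 = 0.294118.
d = −0.5·ln(0.647058) − 0.25·ln(0.411764) = −0.5·(-0.435319) − 0.25·(-0.887305) = 0.4395.

0.4395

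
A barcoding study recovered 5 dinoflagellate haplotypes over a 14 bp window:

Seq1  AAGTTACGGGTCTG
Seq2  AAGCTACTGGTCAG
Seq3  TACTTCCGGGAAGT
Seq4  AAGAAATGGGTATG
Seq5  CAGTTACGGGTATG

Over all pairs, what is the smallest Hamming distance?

Pairwise Hamming distances:
  Seq1 vs Seq2: 3
  Seq1 vs Seq3: 7
  Seq1 vs Seq4: 4
  Seq1 vs Seq5: 2
  Seq2 vs Seq3: 9
  Seq2 vs Seq4: 6
  Seq2 vs Seq5: 5
  Seq3 vs Seq4: 9
  Seq3 vs Seq5: 6
  Seq4 vs Seq5: 4
The smallest is 2, between Seq1 and Seq5.

2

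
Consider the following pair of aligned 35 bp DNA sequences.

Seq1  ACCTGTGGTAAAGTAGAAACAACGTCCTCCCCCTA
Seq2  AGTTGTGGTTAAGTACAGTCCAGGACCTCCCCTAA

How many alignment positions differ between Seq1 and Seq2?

11

Differing sites — 2:C/G; 3:C/T; 10:A/T; 16:G/C; 18:A/G; 19:A/T; 21:A/C; 23:C/G; 25:T/A; 33:C/T; 34:T/A.
That gives 11 mismatches out of 35 aligned sites, so the Hamming distance is 11.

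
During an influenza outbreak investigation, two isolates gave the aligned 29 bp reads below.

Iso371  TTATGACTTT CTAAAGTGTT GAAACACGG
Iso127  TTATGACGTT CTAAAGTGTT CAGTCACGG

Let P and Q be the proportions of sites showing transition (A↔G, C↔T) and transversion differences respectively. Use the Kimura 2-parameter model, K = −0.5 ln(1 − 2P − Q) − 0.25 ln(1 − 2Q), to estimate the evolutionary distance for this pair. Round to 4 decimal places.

The sequences differ at positions 8 (T/G, transversion), 21 (G/C, transversion), 23 (A/G, transition), 24 (A/T, transversion).
Of the 4 differences, 1 transition and 3 transversions over 29 sites: P = 1/29 = 0.034483, Q = 3/29 = 0.103448.
d = −0.5·ln(0.827586) − 0.25·ln(0.793104) = −0.5·(-0.189242) − 0.25·(-0.231801) = 0.1526.

0.1526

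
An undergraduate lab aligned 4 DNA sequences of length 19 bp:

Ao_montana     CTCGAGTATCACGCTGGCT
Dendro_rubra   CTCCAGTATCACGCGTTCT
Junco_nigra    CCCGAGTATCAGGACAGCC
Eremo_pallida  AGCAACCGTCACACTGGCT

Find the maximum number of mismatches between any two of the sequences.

12

Pairwise Hamming distances:
  Ao_montana vs Dendro_rubra: 4
  Ao_montana vs Junco_nigra: 6
  Ao_montana vs Eremo_pallida: 7
  Dendro_rubra vs Junco_nigra: 8
  Dendro_rubra vs Eremo_pallida: 10
  Junco_nigra vs Eremo_pallida: 12
The largest is 12, between Junco_nigra and Eremo_pallida.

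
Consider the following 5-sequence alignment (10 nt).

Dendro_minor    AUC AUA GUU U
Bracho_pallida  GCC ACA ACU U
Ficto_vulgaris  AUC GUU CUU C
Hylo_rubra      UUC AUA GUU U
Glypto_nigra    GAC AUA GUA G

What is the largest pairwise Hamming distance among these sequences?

8

Pairwise Hamming distances:
  Dendro_minor vs Bracho_pallida: 5
  Dendro_minor vs Ficto_vulgaris: 4
  Dendro_minor vs Hylo_rubra: 1
  Dendro_minor vs Glypto_nigra: 4
  Bracho_pallida vs Ficto_vulgaris: 8
  Bracho_pallida vs Hylo_rubra: 5
  Bracho_pallida vs Glypto_nigra: 6
  Ficto_vulgaris vs Hylo_rubra: 5
  Ficto_vulgaris vs Glypto_nigra: 7
  Hylo_rubra vs Glypto_nigra: 4
The largest is 8, between Bracho_pallida and Ficto_vulgaris.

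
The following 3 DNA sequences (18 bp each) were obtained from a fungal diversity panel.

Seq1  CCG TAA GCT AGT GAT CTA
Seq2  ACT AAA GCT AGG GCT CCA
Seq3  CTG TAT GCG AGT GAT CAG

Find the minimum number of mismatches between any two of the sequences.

5

Pairwise Hamming distances:
  Seq1 vs Seq2: 6
  Seq1 vs Seq3: 5
  Seq2 vs Seq3: 10
The smallest is 5, between Seq1 and Seq3.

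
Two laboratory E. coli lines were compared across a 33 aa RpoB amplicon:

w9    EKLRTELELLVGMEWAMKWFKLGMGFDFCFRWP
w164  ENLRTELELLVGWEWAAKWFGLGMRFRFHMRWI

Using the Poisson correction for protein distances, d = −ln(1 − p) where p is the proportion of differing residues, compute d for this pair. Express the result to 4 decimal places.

0.3185

The sequences differ at positions 2 (K/N), 13 (M/W), 17 (M/A), 21 (K/G), 25 (G/R), 27 (D/R), 29 (C/H), 30 (F/M), 33 (P/I).
p = 9/33 = 0.272727.
d = −ln(1 − 0.272727) = −ln(0.727273) = 0.3185.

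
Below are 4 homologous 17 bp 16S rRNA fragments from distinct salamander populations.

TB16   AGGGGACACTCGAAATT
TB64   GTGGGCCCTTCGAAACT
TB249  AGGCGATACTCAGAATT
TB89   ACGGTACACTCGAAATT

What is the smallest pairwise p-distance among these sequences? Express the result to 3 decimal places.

0.118

Pairwise Hamming distances:
  TB16 vs TB64: 6
  TB16 vs TB249: 4
  TB16 vs TB89: 2
  TB64 vs TB249: 10
  TB64 vs TB89: 7
  TB249 vs TB89: 6
The smallest is 2 mismatches, between TB16 and TB89; p = 2/17 = 0.118.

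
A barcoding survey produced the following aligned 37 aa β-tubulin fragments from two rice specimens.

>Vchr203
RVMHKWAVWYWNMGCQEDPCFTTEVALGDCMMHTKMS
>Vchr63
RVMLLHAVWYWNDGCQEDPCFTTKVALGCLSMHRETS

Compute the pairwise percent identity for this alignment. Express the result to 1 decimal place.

Mismatches occur at site 4 (H/L), site 5 (K/L), site 6 (W/H), site 13 (M/D), site 24 (E/K), site 29 (D/C), site 30 (C/L), site 31 (M/S), site 34 (T/R), site 35 (K/E), site 36 (M/T).
26 of the 37 sites match, so the percent identity is 26/37 × 100 = 70.3%.

70.3%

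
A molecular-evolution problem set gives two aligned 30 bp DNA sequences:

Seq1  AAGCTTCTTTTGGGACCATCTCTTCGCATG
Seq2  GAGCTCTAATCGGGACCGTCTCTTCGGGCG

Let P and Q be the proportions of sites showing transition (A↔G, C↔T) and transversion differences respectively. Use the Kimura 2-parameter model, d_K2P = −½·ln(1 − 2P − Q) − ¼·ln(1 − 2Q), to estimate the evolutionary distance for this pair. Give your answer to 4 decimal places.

Mismatches occur at site 1 (A/G, transition), site 6 (T/C, transition), site 7 (C/T, transition), site 8 (T/A, transversion), site 9 (T/A, transversion), site 11 (T/C, transition), site 18 (A/G, transition), site 27 (C/G, transversion), site 28 (A/G, transition), site 29 (T/C, transition).
Of the 10 differences, 7 transitions and 3 transversions over 30 sites: P = 7/30 = 0.233333, Q = 3/30 = 0.100000.
d = −0.5·ln(0.433334) − 0.25·ln(0.800000) = −0.5·(-0.836246) − 0.25·(-0.223144) = 0.4739.

0.4739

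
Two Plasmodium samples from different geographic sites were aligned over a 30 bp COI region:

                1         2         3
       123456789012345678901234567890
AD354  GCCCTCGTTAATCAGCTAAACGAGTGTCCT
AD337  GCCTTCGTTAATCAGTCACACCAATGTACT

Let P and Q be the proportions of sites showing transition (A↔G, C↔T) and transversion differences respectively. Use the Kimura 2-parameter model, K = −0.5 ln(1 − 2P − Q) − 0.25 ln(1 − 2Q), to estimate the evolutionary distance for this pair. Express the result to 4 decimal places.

0.2842

Differing sites — 4:C/T (Ti); 16:C/T (Ti); 17:T/C (Ti); 19:A/C (Tv); 22:G/C (Tv); 24:G/A (Ti); 28:C/A (Tv).
Of the 7 differences, 4 transitions and 3 transversions over 30 sites: P = 4/30 = 0.133333, Q = 3/30 = 0.100000.
d = −0.5·ln(0.633334) − 0.25·ln(0.800000) = −0.5·(-0.456757) − 0.25·(-0.223144) = 0.2842.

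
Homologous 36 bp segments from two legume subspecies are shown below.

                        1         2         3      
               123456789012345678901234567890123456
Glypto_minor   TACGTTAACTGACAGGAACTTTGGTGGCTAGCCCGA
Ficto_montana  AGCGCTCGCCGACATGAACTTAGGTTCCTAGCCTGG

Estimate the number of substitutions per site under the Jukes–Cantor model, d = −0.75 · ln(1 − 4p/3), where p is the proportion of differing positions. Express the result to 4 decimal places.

Mismatches occur at site 1 (T↔A), site 2 (A↔G), site 5 (T↔C), site 7 (A↔C), site 8 (A↔G), site 10 (T↔C), site 15 (G↔T), site 22 (T↔A), site 26 (G↔T), site 27 (G↔C), site 34 (C↔T), site 36 (A↔G).
p = 12/36 = 0.333333.
d = −0.75 · ln(1 − (4/3)·0.333333) = −0.75 · ln(0.555556) = −0.75 · (-0.587786) = 0.4408.

0.4408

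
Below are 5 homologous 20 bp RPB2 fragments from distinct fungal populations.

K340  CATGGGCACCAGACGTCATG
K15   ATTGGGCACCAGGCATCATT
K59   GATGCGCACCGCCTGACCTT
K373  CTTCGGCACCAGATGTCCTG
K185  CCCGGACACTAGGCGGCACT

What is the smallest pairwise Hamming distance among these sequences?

Pairwise Hamming distances:
  K340 vs K15: 5
  K340 vs K59: 9
  K340 vs K373: 4
  K340 vs K185: 8
  K15 vs K59: 10
  K15 vs K373: 7
  K15 vs K185: 8
  K59 vs K373: 9
  K59 vs K185: 13
  K373 vs K185: 11
The smallest is 4, between K340 and K373.

4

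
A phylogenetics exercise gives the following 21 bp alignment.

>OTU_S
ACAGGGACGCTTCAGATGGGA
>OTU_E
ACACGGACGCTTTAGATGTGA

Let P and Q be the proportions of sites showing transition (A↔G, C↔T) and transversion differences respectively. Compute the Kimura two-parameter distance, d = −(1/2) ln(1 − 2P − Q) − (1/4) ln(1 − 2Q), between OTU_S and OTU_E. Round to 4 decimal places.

Mismatches occur at site 4 (G↔C, transversion), site 13 (C↔T, transition), site 19 (G↔T, transversion).
Of the 3 differences, 1 transition and 2 transversions over 21 sites: P = 1/21 = 0.047619, Q = 2/21 = 0.095238.
d = −0.5·ln(0.809524) − 0.25·ln(0.809524) = −0.5·(-0.211309) − 0.25·(-0.211309) = 0.1585.

0.1585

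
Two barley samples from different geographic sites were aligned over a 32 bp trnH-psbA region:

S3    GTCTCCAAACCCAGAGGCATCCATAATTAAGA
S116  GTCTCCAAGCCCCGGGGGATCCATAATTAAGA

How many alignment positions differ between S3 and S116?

4

Differing sites — 9:A/G; 13:A/C; 15:A/G; 18:C/G.
That gives 4 mismatches out of 32 aligned sites, so the Hamming distance is 4.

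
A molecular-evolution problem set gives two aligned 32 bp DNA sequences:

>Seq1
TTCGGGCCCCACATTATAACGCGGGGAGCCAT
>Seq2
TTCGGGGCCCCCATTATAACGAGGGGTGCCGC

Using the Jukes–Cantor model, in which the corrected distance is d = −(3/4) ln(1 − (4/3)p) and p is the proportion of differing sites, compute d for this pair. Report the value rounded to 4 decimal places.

0.2158

Mismatches occur at site 7 (C↔G), site 11 (A↔C), site 22 (C↔A), site 27 (A↔T), site 31 (A↔G), site 32 (T↔C).
p = 6/32 = 0.187500.
d = −0.75 · ln(1 − (4/3)·0.187500) = −0.75 · ln(0.750000) = −0.75 · (-0.287682) = 0.2158.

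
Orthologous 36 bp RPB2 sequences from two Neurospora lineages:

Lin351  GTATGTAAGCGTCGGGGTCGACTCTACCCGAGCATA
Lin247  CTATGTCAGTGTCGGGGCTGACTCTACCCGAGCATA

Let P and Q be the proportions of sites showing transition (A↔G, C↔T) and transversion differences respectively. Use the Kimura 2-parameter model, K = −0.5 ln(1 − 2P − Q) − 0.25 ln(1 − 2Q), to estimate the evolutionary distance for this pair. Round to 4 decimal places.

0.1551

The sequences differ at positions 1 (G/C, transversion), 7 (A/C, transversion), 10 (C/T, transition), 18 (T/C, transition), 19 (C/T, transition).
Of the 5 differences, 3 transitions and 2 transversions over 36 sites: P = 3/36 = 0.083333, Q = 2/36 = 0.055556.
d = −0.5·ln(0.777778) − 0.25·ln(0.888888) = −0.5·(-0.251314) − 0.25·(-0.117784) = 0.1551.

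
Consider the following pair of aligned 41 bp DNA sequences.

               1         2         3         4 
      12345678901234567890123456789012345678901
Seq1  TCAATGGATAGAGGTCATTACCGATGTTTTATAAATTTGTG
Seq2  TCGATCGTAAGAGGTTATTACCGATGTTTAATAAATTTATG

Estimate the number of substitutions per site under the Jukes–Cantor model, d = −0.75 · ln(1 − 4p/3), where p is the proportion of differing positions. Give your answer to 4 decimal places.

0.1937

The sequences differ at positions 3 (A/G), 6 (G/C), 8 (A/T), 9 (T/A), 16 (C/T), 30 (T/A), 39 (G/A).
p = 7/41 = 0.170732.
d = −0.75 · ln(1 − (4/3)·0.170732) = −0.75 · ln(0.772357) = −0.75 · (-0.258308) = 0.1937.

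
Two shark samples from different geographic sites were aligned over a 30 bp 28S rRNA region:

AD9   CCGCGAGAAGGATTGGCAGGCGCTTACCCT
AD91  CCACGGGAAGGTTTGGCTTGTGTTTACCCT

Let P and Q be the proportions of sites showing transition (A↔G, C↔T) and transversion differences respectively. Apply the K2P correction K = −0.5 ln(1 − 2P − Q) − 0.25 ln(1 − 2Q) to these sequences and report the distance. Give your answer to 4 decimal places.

0.2842

The sequences differ at positions 3 (G/A, transition), 6 (A/G, transition), 12 (A/T, transversion), 18 (A/T, transversion), 19 (G/T, transversion), 21 (C/T, transition), 23 (C/T, transition).
Of the 7 differences, 4 transitions and 3 transversions over 30 sites: P = 4/30 = 0.133333, Q = 3/30 = 0.100000.
d = −0.5·ln(0.633334) − 0.25·ln(0.800000) = −0.5·(-0.456757) − 0.25·(-0.223144) = 0.2842.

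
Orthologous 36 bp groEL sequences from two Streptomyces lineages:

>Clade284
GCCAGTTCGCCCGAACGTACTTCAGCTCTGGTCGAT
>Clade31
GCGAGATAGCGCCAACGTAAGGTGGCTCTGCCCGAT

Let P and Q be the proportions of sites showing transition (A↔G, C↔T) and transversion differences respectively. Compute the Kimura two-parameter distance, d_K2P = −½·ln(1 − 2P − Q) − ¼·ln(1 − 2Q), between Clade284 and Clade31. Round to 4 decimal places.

0.4428

Differing sites — 3:C/G (Tv); 6:T/A (Tv); 8:C/A (Tv); 11:C/G (Tv); 13:G/C (Tv); 20:C/A (Tv); 21:T/G (Tv); 22:T/G (Tv); 23:C/T (Ti); 24:A/G (Ti); 31:G/C (Tv); 32:T/C (Ti).
Of the 12 differences, 3 transitions and 9 transversions over 36 sites: P = 3/36 = 0.083333, Q = 9/36 = 0.250000.
d = −0.5·ln(0.583334) − 0.25·ln(0.500000) = −0.5·(-0.538995) − 0.25·(-0.693147) = 0.4428.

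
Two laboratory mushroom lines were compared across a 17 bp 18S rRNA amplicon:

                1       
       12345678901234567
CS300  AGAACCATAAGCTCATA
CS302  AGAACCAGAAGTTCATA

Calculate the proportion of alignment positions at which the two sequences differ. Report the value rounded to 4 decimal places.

Differing sites — 8:T/G; 12:C/T.
There are 2 differences over 17 sites, so p = 2/17 = 0.1176.

0.1176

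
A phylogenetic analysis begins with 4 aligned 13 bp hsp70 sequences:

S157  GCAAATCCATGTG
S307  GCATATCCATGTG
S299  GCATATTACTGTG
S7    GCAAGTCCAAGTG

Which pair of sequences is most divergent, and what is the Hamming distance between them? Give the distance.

6

Pairwise Hamming distances:
  S157 vs S307: 1
  S157 vs S299: 4
  S157 vs S7: 2
  S307 vs S299: 3
  S307 vs S7: 3
  S299 vs S7: 6
The largest is 6, between S299 and S7.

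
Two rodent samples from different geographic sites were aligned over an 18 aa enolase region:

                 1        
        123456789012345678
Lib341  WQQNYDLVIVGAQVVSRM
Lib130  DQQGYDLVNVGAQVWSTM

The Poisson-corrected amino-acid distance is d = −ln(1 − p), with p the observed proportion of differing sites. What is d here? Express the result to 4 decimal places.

Mismatches occur at site 1 (W→D), site 4 (N→G), site 9 (I→N), site 15 (V→W), site 17 (R→T).
p = 5/18 = 0.277778.
d = −ln(1 − 0.277778) = −ln(0.722222) = 0.3254.

0.3254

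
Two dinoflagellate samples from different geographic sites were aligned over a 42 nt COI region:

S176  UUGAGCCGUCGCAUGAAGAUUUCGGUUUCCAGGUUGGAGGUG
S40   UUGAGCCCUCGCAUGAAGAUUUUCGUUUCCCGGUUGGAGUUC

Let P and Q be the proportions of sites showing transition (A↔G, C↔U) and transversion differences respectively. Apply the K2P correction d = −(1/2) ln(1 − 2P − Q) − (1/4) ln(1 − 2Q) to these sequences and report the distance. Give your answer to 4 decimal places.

0.1591

Differing sites — 8:G/C (Tv); 23:C/U (Ti); 24:G/C (Tv); 31:A/C (Tv); 40:G/U (Tv); 42:G/C (Tv).
Of the 6 differences, 1 transition and 5 transversions over 42 sites: P = 1/42 = 0.023810, Q = 5/42 = 0.119048.
d = −0.5·ln(0.833332) − 0.25·ln(0.761904) = −0.5·(-0.182323) − 0.25·(-0.271935) = 0.1591.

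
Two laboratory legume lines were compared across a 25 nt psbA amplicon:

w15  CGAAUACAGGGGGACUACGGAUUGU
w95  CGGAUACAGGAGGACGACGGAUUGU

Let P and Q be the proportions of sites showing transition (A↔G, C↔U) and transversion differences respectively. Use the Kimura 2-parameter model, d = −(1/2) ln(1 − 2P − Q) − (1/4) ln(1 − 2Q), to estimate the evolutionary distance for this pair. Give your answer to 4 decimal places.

0.1324

The sequences differ at positions 3 (A/G, transition), 11 (G/A, transition), 16 (U/G, transversion).
Of the 3 differences, 2 transitions and 1 transversion over 25 sites: P = 2/25 = 0.080000, Q = 1/25 = 0.040000.
d = −0.5·ln(0.800000) − 0.25·ln(0.920000) = −0.5·(-0.223144) − 0.25·(-0.083382) = 0.1324.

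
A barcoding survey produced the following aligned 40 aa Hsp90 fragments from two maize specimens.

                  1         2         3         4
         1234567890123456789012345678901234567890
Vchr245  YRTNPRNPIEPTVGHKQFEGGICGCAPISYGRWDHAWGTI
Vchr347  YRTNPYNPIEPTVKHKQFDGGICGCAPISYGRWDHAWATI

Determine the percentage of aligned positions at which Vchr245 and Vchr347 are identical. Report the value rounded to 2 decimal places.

The sequences differ at positions 6 (R/Y), 14 (G/K), 19 (E/D), 38 (G/A).
36 of the 40 sites match, so the percent identity is 36/40 × 100 = 90.00%.

90.00%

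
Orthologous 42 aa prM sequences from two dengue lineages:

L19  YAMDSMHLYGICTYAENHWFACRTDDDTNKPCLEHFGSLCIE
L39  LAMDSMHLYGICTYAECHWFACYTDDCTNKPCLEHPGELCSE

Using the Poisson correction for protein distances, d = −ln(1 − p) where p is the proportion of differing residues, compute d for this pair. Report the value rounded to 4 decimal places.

Mismatches occur at site 1 (Y→L), site 17 (N→C), site 23 (R→Y), site 27 (D→C), site 36 (F→P), site 38 (S→E), site 41 (I→S).
p = 7/42 = 0.166667.
d = −ln(1 − 0.166667) = −ln(0.833333) = 0.1823.

0.1823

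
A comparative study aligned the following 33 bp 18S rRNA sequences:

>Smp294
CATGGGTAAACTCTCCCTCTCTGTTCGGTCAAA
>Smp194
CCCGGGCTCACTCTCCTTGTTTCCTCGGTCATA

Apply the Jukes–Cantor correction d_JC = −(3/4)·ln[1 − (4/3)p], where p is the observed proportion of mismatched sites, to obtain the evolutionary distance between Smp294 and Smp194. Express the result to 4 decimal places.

0.4408

Mismatches occur at site 2 (A/C), site 3 (T/C), site 7 (T/C), site 8 (A/T), site 9 (A/C), site 17 (C/T), site 19 (C/G), site 21 (C/T), site 23 (G/C), site 24 (T/C), site 32 (A/T).
p = 11/33 = 0.333333.
d = −0.75 · ln(1 − (4/3)·0.333333) = −0.75 · ln(0.555556) = −0.75 · (-0.587786) = 0.4408.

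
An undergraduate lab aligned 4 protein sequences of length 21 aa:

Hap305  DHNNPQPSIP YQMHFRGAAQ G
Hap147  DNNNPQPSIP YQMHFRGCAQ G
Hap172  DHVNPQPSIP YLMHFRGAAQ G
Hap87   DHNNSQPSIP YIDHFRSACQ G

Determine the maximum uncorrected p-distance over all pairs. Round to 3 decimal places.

0.333

Pairwise Hamming distances:
  Hap305 vs Hap147: 2
  Hap305 vs Hap172: 2
  Hap305 vs Hap87: 5
  Hap147 vs Hap172: 4
  Hap147 vs Hap87: 7
  Hap172 vs Hap87: 6
The largest is 7 mismatches, between Hap147 and Hap87; p = 7/21 = 0.333.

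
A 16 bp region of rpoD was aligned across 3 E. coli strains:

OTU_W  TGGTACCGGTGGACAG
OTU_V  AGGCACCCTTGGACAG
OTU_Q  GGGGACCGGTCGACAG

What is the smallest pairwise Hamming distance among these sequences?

Pairwise Hamming distances:
  OTU_W vs OTU_V: 4
  OTU_W vs OTU_Q: 3
  OTU_V vs OTU_Q: 5
The smallest is 3, between OTU_W and OTU_Q.

3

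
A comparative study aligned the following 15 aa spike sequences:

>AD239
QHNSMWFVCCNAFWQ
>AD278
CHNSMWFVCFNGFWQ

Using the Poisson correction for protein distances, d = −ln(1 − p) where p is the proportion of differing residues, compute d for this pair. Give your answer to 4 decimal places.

Differing sites — 1:Q/C; 10:C/F; 12:A/G.
p = 3/15 = 0.200000.
d = −ln(1 − 0.200000) = −ln(0.800000) = 0.2231.

0.2231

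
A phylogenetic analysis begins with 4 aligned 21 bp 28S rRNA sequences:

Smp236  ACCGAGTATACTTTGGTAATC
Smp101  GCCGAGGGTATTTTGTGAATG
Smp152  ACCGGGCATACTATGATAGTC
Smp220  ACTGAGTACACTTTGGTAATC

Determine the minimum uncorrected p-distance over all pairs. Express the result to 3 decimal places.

Pairwise Hamming distances:
  Smp236 vs Smp101: 7
  Smp236 vs Smp152: 5
  Smp236 vs Smp220: 2
  Smp101 vs Smp152: 10
  Smp101 vs Smp220: 9
  Smp152 vs Smp220: 7
The smallest is 2 mismatches, between Smp236 and Smp220; p = 2/21 = 0.095.

0.095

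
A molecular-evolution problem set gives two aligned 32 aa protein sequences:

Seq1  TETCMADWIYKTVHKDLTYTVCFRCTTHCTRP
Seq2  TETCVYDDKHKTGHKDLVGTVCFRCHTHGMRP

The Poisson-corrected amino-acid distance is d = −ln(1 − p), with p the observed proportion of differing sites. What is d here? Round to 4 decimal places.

0.4212

Mismatches occur at site 5 (M/V), site 6 (A/Y), site 8 (W/D), site 9 (I/K), site 10 (Y/H), site 13 (V/G), site 18 (T/V), site 19 (Y/G), site 26 (T/H), site 29 (C/G), site 30 (T/M).
p = 11/32 = 0.343750.
d = −ln(1 − 0.343750) = −ln(0.656250) = 0.4212.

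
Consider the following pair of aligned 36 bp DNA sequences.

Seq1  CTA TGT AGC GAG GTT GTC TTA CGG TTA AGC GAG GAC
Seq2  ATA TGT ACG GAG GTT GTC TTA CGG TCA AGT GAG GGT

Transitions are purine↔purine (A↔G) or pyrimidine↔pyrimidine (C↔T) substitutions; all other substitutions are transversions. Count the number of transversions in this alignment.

Differing sites — 1:C/A (Tv); 8:G/C (Tv); 9:C/G (Tv); 26:T/C (Ti); 30:C/T (Ti); 35:A/G (Ti); 36:C/T (Ti).
Of the 7 differences, 4 transitions and 3 transversions, so the answer is 3.

3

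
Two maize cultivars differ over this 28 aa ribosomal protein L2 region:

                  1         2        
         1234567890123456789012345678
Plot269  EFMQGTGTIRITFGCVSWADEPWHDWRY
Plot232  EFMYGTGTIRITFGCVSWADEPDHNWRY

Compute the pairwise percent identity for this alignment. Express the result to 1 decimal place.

Differing sites — 4:Q/Y; 23:W/D; 25:D/N.
25 of the 28 sites match, so the percent identity is 25/28 × 100 = 89.3%.

89.3%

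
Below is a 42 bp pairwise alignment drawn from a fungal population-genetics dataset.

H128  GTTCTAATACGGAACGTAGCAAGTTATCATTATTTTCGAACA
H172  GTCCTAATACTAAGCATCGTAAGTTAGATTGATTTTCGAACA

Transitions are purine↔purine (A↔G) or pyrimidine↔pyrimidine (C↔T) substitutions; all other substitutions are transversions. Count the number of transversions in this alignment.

6

Mismatches occur at site 3 (T→C, transition), site 11 (G→T, transversion), site 12 (G→A, transition), site 14 (A→G, transition), site 16 (G→A, transition), site 18 (A→C, transversion), site 20 (C→T, transition), site 27 (T→G, transversion), site 28 (C→A, transversion), site 29 (A→T, transversion), site 31 (T→G, transversion).
Of the 11 differences, 5 transitions and 6 transversions, so the answer is 6.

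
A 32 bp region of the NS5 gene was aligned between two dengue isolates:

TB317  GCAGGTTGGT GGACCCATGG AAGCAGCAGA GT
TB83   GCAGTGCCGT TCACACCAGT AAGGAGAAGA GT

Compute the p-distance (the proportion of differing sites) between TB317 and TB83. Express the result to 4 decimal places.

Mismatches occur at site 5 (G/T), site 6 (T/G), site 7 (T/C), site 8 (G/C), site 11 (G/T), site 12 (G/C), site 15 (C/A), site 17 (A/C), site 18 (T/A), site 20 (G/T), site 24 (C/G), site 27 (C/A).
There are 12 differences over 32 sites, so p = 12/32 = 0.3750.

0.3750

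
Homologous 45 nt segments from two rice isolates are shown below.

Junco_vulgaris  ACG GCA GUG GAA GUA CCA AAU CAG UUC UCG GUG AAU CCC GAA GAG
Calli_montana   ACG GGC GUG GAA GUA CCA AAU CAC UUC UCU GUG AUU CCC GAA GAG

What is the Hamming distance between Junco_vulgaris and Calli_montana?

5

The sequences differ at positions 5 (C/G), 6 (A/C), 24 (G/C), 30 (G/U), 35 (A/U).
That gives 5 mismatches out of 45 aligned sites, so the Hamming distance is 5.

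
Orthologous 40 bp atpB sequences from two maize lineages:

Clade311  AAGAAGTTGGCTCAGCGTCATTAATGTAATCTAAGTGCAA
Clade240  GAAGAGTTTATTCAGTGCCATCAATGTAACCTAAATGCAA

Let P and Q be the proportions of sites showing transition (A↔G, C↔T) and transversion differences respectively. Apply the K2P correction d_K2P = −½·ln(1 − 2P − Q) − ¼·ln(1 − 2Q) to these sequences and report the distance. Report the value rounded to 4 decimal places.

Mismatches occur at site 1 (A↔G, transition), site 3 (G↔A, transition), site 4 (A↔G, transition), site 9 (G↔T, transversion), site 10 (G↔A, transition), site 11 (C↔T, transition), site 16 (C↔T, transition), site 18 (T↔C, transition), site 22 (T↔C, transition), site 30 (T↔C, transition), site 35 (G↔A, transition).
Of the 11 differences, 10 transitions and 1 transversion over 40 sites: P = 10/40 = 0.250000, Q = 1/40 = 0.025000.
d = −0.5·ln(0.475000) − 0.25·ln(0.950000) = −0.5·(-0.744440) − 0.25·(-0.051293) = 0.3850.

0.3850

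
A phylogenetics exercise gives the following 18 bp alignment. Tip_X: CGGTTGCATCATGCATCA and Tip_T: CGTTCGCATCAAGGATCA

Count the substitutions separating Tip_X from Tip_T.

The sequences differ at positions 3 (G/T), 5 (T/C), 12 (T/A), 14 (C/G).
That gives 4 mismatches out of 18 aligned sites, so the Hamming distance is 4.

4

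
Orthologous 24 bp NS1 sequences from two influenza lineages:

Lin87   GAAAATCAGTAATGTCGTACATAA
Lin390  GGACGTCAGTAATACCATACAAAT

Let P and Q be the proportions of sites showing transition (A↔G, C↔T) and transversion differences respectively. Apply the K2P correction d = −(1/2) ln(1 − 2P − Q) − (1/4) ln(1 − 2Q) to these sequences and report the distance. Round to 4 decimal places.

Differing sites — 2:A/G (Ti); 4:A/C (Tv); 5:A/G (Ti); 14:G/A (Ti); 15:T/C (Ti); 17:G/A (Ti); 22:T/A (Tv); 24:A/T (Tv).
Of the 8 differences, 5 transitions and 3 transversions over 24 sites: P = 5/24 = 0.208333, Q = 3/24 = 0.125000.
d = −0.5·ln(0.458334) − 0.25·ln(0.750000) = −0.5·(-0.780157) − 0.25·(-0.287682) = 0.4620.

0.4620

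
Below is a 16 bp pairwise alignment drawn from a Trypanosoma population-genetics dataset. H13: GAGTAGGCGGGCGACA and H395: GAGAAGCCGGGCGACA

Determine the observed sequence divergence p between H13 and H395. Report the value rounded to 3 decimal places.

The sequences differ at positions 4 (T/A), 7 (G/C).
There are 2 differences over 16 sites, so p = 2/16 = 0.125.

0.125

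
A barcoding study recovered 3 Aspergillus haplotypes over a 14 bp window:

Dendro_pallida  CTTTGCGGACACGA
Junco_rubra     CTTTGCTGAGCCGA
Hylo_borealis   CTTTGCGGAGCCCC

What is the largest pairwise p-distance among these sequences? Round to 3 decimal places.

0.286

Pairwise Hamming distances:
  Dendro_pallida vs Junco_rubra: 3
  Dendro_pallida vs Hylo_borealis: 4
  Junco_rubra vs Hylo_borealis: 3
The largest is 4 mismatches, between Dendro_pallida and Hylo_borealis; p = 4/14 = 0.286.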